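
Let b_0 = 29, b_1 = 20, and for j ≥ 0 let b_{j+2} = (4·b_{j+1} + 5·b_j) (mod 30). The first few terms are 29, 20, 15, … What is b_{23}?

0

Computing terms: b_0 = 29, b_1 = 20, b_2 = 15, b_3 = 10, b_4 = 25, b_5 = 0, b_6 = 5, b_7 = 20, b_8 = 15.
Since (b_7, b_8) = (b_1, b_2) = (20, 15) (two consecutive terms determine the rest), the sequence is eventually periodic: after a pre-period of length 1 it cycles with period 6.
For j ≥ 1, b_j depends only on (j - 1) mod 6. (23 - 1) mod 6 = 4, so b_{23} = b_5 = 0.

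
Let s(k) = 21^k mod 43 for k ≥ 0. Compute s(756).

Computing terms: s(0) = 1; s(1) = 21; s(2) = 11; s(3) = 16; s(4) = 35; s(5) = 4; s(6) = 41; s(7) = 1.
Since s(7) = s(0) = 1, the sequence is periodic with period 7.
(756 - 0) mod 7 = 0, so s(756) = s(0) = 1.

1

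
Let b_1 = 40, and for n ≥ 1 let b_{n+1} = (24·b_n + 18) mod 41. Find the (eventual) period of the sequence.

Listing terms: b_1 = 40,  b_2 = 35,  b_3 = 38,  b_4 = 28,  b_5 = 34,  b_6 = 14,  b_7 = 26,  b_8 = 27,  b_9 = 10,  b_{10} = 12,  b_{11} = 19,  b_{12} = 23,  b_{13} = 37,  b_{14} = 4,  b_{15} = 32,  b_{16} = 7,  b_{17} = 22,  b_{18} = 13,  b_{19} = 2,  b_{20} = 25,  b_{21} = 3,  b_{22} = 8,  b_{23} = 5,  b_{24} = 15,  b_{25} = 9,  b_{26} = 29,  b_{27} = 17,  b_{28} = 16,  b_{29} = 33,  b_{30} = 31,  b_{31} = 24,  b_{32} = 20,  b_{33} = 6,  b_{34} = 39,  b_{35} = 11,  b_{36} = 36,  b_{37} = 21,  b_{38} = 30,  b_{39} = 0,  b_{40} = 18,  b_{41} = 40.
Since b_{41} = b_1 = 40, the sequence is periodic with period 40.

40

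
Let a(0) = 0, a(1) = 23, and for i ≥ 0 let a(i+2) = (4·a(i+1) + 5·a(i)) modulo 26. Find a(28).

0

Computing terms: a(0) = 0; a(1) = 23; a(2) = 14; a(3) = 15; a(4) = 0; a(5) = 23.
The sequence repeats with period 4.
(28 - 0) mod 4 = 0, so a(28) = a(0) = 0.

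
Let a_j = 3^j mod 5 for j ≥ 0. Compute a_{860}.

a_0 = 1,  a_1 = 3,  a_2 = 4,  a_3 = 2,  a_4 = 1.
The sequence repeats with period 4.
So a_{860} = a_{0 + ((860-0) mod 4)} = a_0 = 1.

1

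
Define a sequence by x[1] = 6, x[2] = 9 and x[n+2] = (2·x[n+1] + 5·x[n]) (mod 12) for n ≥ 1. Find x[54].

9

Listing terms: x[1] = 6, x[2] = 9, x[3] = 0, x[4] = 9, x[5] = 6, x[6] = 9.
The sequence repeats with period 4.
So x[54] = x[1 + ((54-1) mod 4)] = x[2] = 9.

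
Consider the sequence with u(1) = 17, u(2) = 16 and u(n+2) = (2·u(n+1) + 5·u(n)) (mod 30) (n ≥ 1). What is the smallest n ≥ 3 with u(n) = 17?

7

Computing terms: u(1) = 17, u(2) = 16, u(3) = 27, u(4) = 14, u(5) = 13, u(6) = 6, u(7) = 17, u(8) = 4, u(9) = 3, u(10) = 26, u(11) = 7, u(12) = 24, u(13) = 23, u(14) = 16, u(15) = 27.
Since (u(14), u(15)) = (u(2), u(3)) = (16, 27) (two consecutive terms determine the rest), the sequence is eventually periodic: after a pre-period of length 1 it cycles with period 12.
The value 17 first appears (with n ≥ 3) at u(7).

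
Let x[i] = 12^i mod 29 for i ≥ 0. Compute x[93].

x[0] = 1, x[1] = 12, x[2] = 28, x[3] = 17, x[4] = 1.
The sequence repeats with period 4.
So x[93] = x[0 + ((93-0) mod 4)] = x[1] = 12.

12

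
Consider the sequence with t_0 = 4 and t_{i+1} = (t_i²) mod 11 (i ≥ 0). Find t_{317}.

Listing terms: t_0 = 4, t_1 = 5, t_2 = 3, t_3 = 9, t_4 = 4.
The sequence repeats with period 4.
(317 - 0) mod 4 = 1, so t_{317} = t_1 = 5.

5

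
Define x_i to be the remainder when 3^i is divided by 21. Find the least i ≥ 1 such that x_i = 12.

5

x_0 = 1,  x_1 = 3,  x_2 = 9,  x_3 = 6,  x_4 = 18,  x_5 = 12,  x_6 = 15,  x_7 = 3.
Since x_7 = x_1 = 3, the sequence is eventually periodic: after a pre-period of length 1 it cycles with period 6.
The value 12 first appears (with i ≥ 1) at x_5.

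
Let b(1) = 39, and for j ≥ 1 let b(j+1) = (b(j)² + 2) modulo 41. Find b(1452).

6

Computing terms: b(1) = 39, b(2) = 6, b(3) = 38, b(4) = 11, b(5) = 0, b(6) = 2, b(7) = 6.
Since b(7) = b(2) = 6, the sequence is eventually periodic: after a pre-period of length 1 it cycles with period 5.
For j ≥ 2, b(j) depends only on (j - 2) mod 5. (1452 - 2) mod 5 = 0, so b(1452) = b(2) = 6.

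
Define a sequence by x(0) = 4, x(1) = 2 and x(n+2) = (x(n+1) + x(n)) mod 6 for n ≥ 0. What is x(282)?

x(0) = 4, x(1) = 2, x(2) = 0, x(3) = 2, x(4) = 2, x(5) = 4, x(6) = 0, x(7) = 4, x(8) = 4, x(9) = 2.
Since (x(8), x(9)) = (x(0), x(1)) = (4, 2) (two consecutive terms determine the rest), the sequence is periodic with period 8.
So x(282) = x(0 + ((282-0) mod 8)) = x(2) = 0.

0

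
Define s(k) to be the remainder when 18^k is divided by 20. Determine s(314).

Computing terms: s(1) = 18; s(2) = 4; s(3) = 12; s(4) = 16; s(5) = 8; s(6) = 4.
Since s(6) = s(2) = 4, the sequence is eventually periodic: after a pre-period of length 1 it cycles with period 4.
For k ≥ 2, s(k) depends only on (k - 2) mod 4. (314 - 2) mod 4 = 0, so s(314) = s(2) = 4.

4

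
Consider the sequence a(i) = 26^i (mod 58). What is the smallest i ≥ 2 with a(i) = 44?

We have a(1) = 26; a(2) = 38; a(3) = 2; a(4) = 52; a(5) = 18; a(6) = 4; a(7) = 46; a(8) = 36; a(9) = 8; a(10) = 34; a(11) = 14; a(12) = 16; a(13) = 10; a(14) = 28; a(15) = 32; a(16) = 20; a(17) = 56; a(18) = 6; a(19) = 40; a(20) = 54; a(21) = 12; a(22) = 22; a(23) = 50; a(24) = 24; a(25) = 44; a(26) = 42; a(27) = 48; a(28) = 30; a(29) = 26.
Since a(29) = a(1) = 26, the sequence is periodic with period 28.
The value 44 first appears (with i ≥ 2) at a(25).

25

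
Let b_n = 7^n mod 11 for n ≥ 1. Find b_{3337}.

6

Listing terms: b_1 = 7,  b_2 = 5,  b_3 = 2,  b_4 = 3,  b_5 = 10,  b_6 = 4,  b_7 = 6,  b_8 = 9,  b_9 = 8,  b_{10} = 1,  b_{11} = 7.
Since b_{11} = b_1 = 7, the sequence is periodic with period 10.
So b_{3337} = b_{1 + ((3337-1) mod 10)} = b_7 = 6.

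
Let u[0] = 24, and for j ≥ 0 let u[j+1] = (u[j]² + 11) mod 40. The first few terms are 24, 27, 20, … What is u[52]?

12

Computing terms: u[0] = 24, u[1] = 27, u[2] = 20, u[3] = 11, u[4] = 12, u[5] = 35, u[6] = 36, u[7] = 27.
Since u[7] = u[1] = 27, the sequence is eventually periodic: after a pre-period of length 1 it cycles with period 6.
For j ≥ 1, u[j] depends only on (j - 1) mod 6. (52 - 1) mod 6 = 3, so u[52] = u[4] = 12.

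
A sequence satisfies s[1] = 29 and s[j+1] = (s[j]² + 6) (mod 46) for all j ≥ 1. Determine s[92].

Computing terms: s[1] = 29; s[2] = 19; s[3] = 45; s[4] = 7; s[5] = 9; s[6] = 41; s[7] = 31; s[8] = 1; s[9] = 7.
Since s[9] = s[4] = 7, the sequence is eventually periodic: after a pre-period of length 3 it cycles with period 5.
For j ≥ 4, s[j] depends only on (j - 4) mod 5. (92 - 4) mod 5 = 3, so s[92] = s[7] = 31.

31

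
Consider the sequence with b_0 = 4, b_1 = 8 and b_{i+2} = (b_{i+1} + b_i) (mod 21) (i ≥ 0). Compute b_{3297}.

8

Computing terms: b_0 = 4,  b_1 = 8,  b_2 = 12,  b_3 = 20,  b_4 = 11,  b_5 = 10,  b_6 = 0,  b_7 = 10,  b_8 = 10,  b_9 = 20,  b_{10} = 9,  b_{11} = 8,  b_{12} = 17,  b_{13} = 4,  b_{14} = 0,  b_{15} = 4,  b_{16} = 4,  b_{17} = 8.
Since (b_{16}, b_{17}) = (b_0, b_1) = (4, 8) (two consecutive terms determine the rest), the sequence is periodic with period 16.
So b_{3297} = b_{0 + ((3297-0) mod 16)} = b_1 = 8.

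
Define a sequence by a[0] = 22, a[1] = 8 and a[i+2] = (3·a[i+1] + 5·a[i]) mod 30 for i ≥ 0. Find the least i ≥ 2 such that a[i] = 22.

We have a[0] = 22; a[1] = 8; a[2] = 14; a[3] = 22; a[4] = 16; a[5] = 8; a[6] = 14.
Since (a[5], a[6]) = (a[1], a[2]) = (8, 14) (two consecutive terms determine the rest), the sequence is eventually periodic: after a pre-period of length 1 it cycles with period 4.
The value 22 first appears (with i ≥ 2) at a[3].

3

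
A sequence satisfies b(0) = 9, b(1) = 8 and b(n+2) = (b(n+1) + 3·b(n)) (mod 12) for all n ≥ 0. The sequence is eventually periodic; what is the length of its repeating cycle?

6

b(0) = 9; b(1) = 8; b(2) = 11; b(3) = 11; b(4) = 8; b(5) = 5; b(6) = 5; b(7) = 8; b(8) = 11.
Since (b(7), b(8)) = (b(1), b(2)) = (8, 11) (two consecutive terms determine the rest), the sequence is eventually periodic: after a pre-period of length 1 it cycles with period 6.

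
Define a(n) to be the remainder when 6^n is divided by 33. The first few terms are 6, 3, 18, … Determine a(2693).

18

a(1) = 6, a(2) = 3, a(3) = 18, a(4) = 9, a(5) = 21, a(6) = 27, a(7) = 30, a(8) = 15, a(9) = 24, a(10) = 12, a(11) = 6.
Since a(11) = a(1) = 6, the sequence is periodic with period 10.
So a(2693) = a(1 + ((2693-1) mod 10)) = a(3) = 18.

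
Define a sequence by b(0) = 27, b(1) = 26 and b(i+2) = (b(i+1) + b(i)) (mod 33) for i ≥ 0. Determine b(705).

2

b(0) = 27, b(1) = 26, b(2) = 20, b(3) = 13, b(4) = 0, b(5) = 13, b(6) = 13, b(7) = 26, b(8) = 6, b(9) = 32, b(10) = 5, b(11) = 4, b(12) = 9, b(13) = 13, b(14) = 22, b(15) = 2, b(16) = 24, b(17) = 26, b(18) = 17, b(19) = 10, b(20) = 27, b(21) = 4, b(22) = 31, b(23) = 2, b(24) = 0, b(25) = 2, b(26) = 2, b(27) = 4, b(28) = 6, b(29) = 10, b(30) = 16, b(31) = 26, b(32) = 9, b(33) = 2, b(34) = 11, b(35) = 13, b(36) = 24, b(37) = 4, b(38) = 28, b(39) = 32, b(40) = 27, b(41) = 26.
Since (b(40), b(41)) = (b(0), b(1)) = (27, 26) (two consecutive terms determine the rest), the sequence is periodic with period 40.
So b(705) = b(0 + ((705-0) mod 40)) = b(25) = 2.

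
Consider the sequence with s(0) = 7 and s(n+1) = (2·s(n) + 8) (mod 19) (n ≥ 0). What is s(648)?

7

s(0) = 7; s(1) = 3; s(2) = 14; s(3) = 17; s(4) = 4; s(5) = 16; s(6) = 2; s(7) = 12; s(8) = 13; s(9) = 15; s(10) = 0; s(11) = 8; s(12) = 5; s(13) = 18; s(14) = 6; s(15) = 1; s(16) = 10; s(17) = 9; s(18) = 7.
Since s(18) = s(0) = 7, the sequence is periodic with period 18.
(648 - 0) mod 18 = 0, so s(648) = s(0) = 7.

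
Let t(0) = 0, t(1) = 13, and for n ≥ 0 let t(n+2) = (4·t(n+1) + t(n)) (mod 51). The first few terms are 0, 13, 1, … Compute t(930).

34

We have t(0) = 0,  t(1) = 13,  t(2) = 1,  t(3) = 17,  t(4) = 18,  t(5) = 38,  t(6) = 17,  t(7) = 4,  t(8) = 33,  t(9) = 34,  t(10) = 16,  t(11) = 47,  t(12) = 0,  t(13) = 47,  t(14) = 35,  t(15) = 34,  t(16) = 18,  t(17) = 4,  t(18) = 34,  t(19) = 38,  t(20) = 33,  t(21) = 17,  t(22) = 50,  t(23) = 13,  t(24) = 0,  t(25) = 13.
The sequence repeats with period 24.
(930 - 0) mod 24 = 18, so t(930) = t(18) = 34.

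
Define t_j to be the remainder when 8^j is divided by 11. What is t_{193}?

We have t_0 = 1, t_1 = 8, t_2 = 9, t_3 = 6, t_4 = 4, t_5 = 10, t_6 = 3, t_7 = 2, t_8 = 5, t_9 = 7, t_{10} = 1.
The sequence repeats with period 10.
(193 - 0) mod 10 = 3, so t_{193} = t_3 = 6.

6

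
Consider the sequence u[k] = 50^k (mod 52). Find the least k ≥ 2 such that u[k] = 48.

8

Computing terms: u[1] = 50, u[2] = 4, u[3] = 44, u[4] = 16, u[5] = 20, u[6] = 12, u[7] = 28, u[8] = 48, u[9] = 8, u[10] = 36, u[11] = 32, u[12] = 40, u[13] = 24, u[14] = 4.
Since u[14] = u[2] = 4, the sequence is eventually periodic: after a pre-period of length 1 it cycles with period 12.
The value 48 first appears (with k ≥ 2) at u[8].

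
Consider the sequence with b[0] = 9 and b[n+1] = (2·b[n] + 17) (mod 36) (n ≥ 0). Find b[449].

We have b[0] = 9, b[1] = 35, b[2] = 15, b[3] = 11, b[4] = 3, b[5] = 23, b[6] = 27, b[7] = 35.
Since b[7] = b[1] = 35, the sequence is eventually periodic: after a pre-period of length 1 it cycles with period 6.
For n ≥ 1, b[n] depends only on (n - 1) mod 6. (449 - 1) mod 6 = 4, so b[449] = b[5] = 23.

23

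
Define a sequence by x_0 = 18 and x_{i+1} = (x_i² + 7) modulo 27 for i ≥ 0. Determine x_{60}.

11

x_0 = 18; x_1 = 7; x_2 = 2; x_3 = 11; x_4 = 20; x_5 = 2.
Since x_5 = x_2 = 2, the sequence is eventually periodic: after a pre-period of length 2 it cycles with period 3.
For i ≥ 2, x_i depends only on (i - 2) mod 3. (60 - 2) mod 3 = 1, so x_{60} = x_3 = 11.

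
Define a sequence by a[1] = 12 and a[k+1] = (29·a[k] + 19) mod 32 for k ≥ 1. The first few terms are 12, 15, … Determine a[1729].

12

We have a[1] = 12; a[2] = 15; a[3] = 6; a[4] = 1; a[5] = 16; a[6] = 3; a[7] = 10; a[8] = 21; a[9] = 20; a[10] = 23; a[11] = 14; a[12] = 9; a[13] = 24; a[14] = 11; a[15] = 18; a[16] = 29; a[17] = 28; a[18] = 31; a[19] = 22; a[20] = 17; a[21] = 0; a[22] = 19; a[23] = 26; a[24] = 5; a[25] = 4; a[26] = 7; a[27] = 30; a[28] = 25; a[29] = 8; a[30] = 27; a[31] = 2; a[32] = 13; a[33] = 12.
The sequence repeats with period 32.
So a[1729] = a[1 + ((1729-1) mod 32)] = a[1] = 12.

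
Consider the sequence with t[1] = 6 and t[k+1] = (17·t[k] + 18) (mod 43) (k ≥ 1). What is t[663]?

t[1] = 6; t[2] = 34; t[3] = 37; t[4] = 2; t[5] = 9; t[6] = 42; t[7] = 1; t[8] = 35; t[9] = 11; t[10] = 33; t[11] = 20; t[12] = 14; t[13] = 41; t[14] = 27; t[15] = 4; t[16] = 0; t[17] = 18; t[18] = 23; t[19] = 22; t[20] = 5; t[21] = 17; t[22] = 6.
Since t[22] = t[1] = 6, the sequence is periodic with period 21.
(663 - 1) mod 21 = 11, so t[663] = t[12] = 14.

14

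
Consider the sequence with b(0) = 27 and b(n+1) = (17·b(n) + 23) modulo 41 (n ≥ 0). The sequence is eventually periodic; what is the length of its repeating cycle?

Listing terms: b(0) = 27, b(1) = 31, b(2) = 17, b(3) = 25, b(4) = 38, b(5) = 13, b(6) = 39, b(7) = 30, b(8) = 0, b(9) = 23, b(10) = 4, b(11) = 9, b(12) = 12, b(13) = 22, b(14) = 28, b(15) = 7, b(16) = 19, b(17) = 18, b(18) = 1, b(19) = 40, b(20) = 6, b(21) = 2, b(22) = 16, b(23) = 8, b(24) = 36, b(25) = 20, b(26) = 35, b(27) = 3, b(28) = 33, b(29) = 10, b(30) = 29, b(31) = 24, b(32) = 21, b(33) = 11, b(34) = 5, b(35) = 26, b(36) = 14, b(37) = 15, b(38) = 32, b(39) = 34, b(40) = 27.
The sequence repeats with period 40.

40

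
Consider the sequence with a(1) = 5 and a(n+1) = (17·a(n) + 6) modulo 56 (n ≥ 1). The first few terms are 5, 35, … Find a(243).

We have a(1) = 5, a(2) = 35, a(3) = 41, a(4) = 31, a(5) = 29, a(6) = 51, a(7) = 33, a(8) = 7, a(9) = 13, a(10) = 3, a(11) = 1, a(12) = 23, a(13) = 5.
Since a(13) = a(1) = 5, the sequence is periodic with period 12.
(243 - 1) mod 12 = 2, so a(243) = a(3) = 41.

41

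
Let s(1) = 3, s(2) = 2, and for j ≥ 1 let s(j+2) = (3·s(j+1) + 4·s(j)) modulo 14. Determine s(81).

4

s(1) = 3; s(2) = 2; s(3) = 4; s(4) = 6; s(5) = 6; s(6) = 0; s(7) = 10; s(8) = 2; s(9) = 4.
Since (s(8), s(9)) = (s(2), s(3)) = (2, 4) (two consecutive terms determine the rest), the sequence is eventually periodic: after a pre-period of length 1 it cycles with period 6.
For j ≥ 2, s(j) depends only on (j - 2) mod 6. (81 - 2) mod 6 = 1, so s(81) = s(3) = 4.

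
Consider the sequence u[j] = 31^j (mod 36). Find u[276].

We have u[1] = 31, u[2] = 25, u[3] = 19, u[4] = 13, u[5] = 7, u[6] = 1, u[7] = 31.
The sequence repeats with period 6.
So u[276] = u[1 + ((276-1) mod 6)] = u[6] = 1.

1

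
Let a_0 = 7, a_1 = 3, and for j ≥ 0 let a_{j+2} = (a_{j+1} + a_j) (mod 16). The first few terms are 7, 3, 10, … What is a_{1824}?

7

We have a_0 = 7,  a_1 = 3,  a_2 = 10,  a_3 = 13,  a_4 = 7,  a_5 = 4,  a_6 = 11,  a_7 = 15,  a_8 = 10,  a_9 = 9,  a_{10} = 3,  a_{11} = 12,  a_{12} = 15,  a_{13} = 11,  a_{14} = 10,  a_{15} = 5,  a_{16} = 15,  a_{17} = 4,  a_{18} = 3,  a_{19} = 7,  a_{20} = 10,  a_{21} = 1,  a_{22} = 11,  a_{23} = 12,  a_{24} = 7,  a_{25} = 3.
The sequence repeats with period 24.
So a_{1824} = a_{0 + ((1824-0) mod 24)} = a_0 = 7.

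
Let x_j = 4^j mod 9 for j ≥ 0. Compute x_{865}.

Computing terms: x_0 = 1; x_1 = 4; x_2 = 7; x_3 = 1.
Since x_3 = x_0 = 1, the sequence is periodic with period 3.
So x_{865} = x_{0 + ((865-0) mod 3)} = x_1 = 4.

4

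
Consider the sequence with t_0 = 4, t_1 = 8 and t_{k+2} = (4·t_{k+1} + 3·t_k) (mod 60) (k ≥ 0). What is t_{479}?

t_0 = 4, t_1 = 8, t_2 = 44, t_3 = 20, t_4 = 32, t_5 = 8, t_6 = 8, t_7 = 56, t_8 = 8, t_9 = 20, t_{10} = 44, t_{11} = 56, t_{12} = 56, t_{13} = 32, t_{14} = 56, t_{15} = 20, t_{16} = 8, t_{17} = 32, t_{18} = 32, t_{19} = 44, t_{20} = 32, t_{21} = 20, t_{22} = 56, t_{23} = 44, t_{24} = 44, t_{25} = 8, t_{26} = 44.
Since (t_{25}, t_{26}) = (t_1, t_2) = (8, 44) (two consecutive terms determine the rest), the sequence is eventually periodic: after a pre-period of length 1 it cycles with period 24.
For k ≥ 1, t_k depends only on (k - 1) mod 24. (479 - 1) mod 24 = 22, so t_{479} = t_{23} = 44.

44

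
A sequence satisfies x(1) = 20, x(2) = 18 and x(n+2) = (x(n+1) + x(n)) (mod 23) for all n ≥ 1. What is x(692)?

1

x(1) = 20, x(2) = 18, x(3) = 15, x(4) = 10, x(5) = 2, x(6) = 12, x(7) = 14, x(8) = 3, x(9) = 17, x(10) = 20, x(11) = 14, x(12) = 11, x(13) = 2, x(14) = 13, x(15) = 15, x(16) = 5, x(17) = 20, x(18) = 2, x(19) = 22, x(20) = 1, x(21) = 0, x(22) = 1, x(23) = 1, x(24) = 2, x(25) = 3, x(26) = 5, x(27) = 8, x(28) = 13, x(29) = 21, x(30) = 11, x(31) = 9, x(32) = 20, x(33) = 6, x(34) = 3, x(35) = 9, x(36) = 12, x(37) = 21, x(38) = 10, x(39) = 8, x(40) = 18, x(41) = 3, x(42) = 21, x(43) = 1, x(44) = 22, x(45) = 0, x(46) = 22, x(47) = 22, x(48) = 21, x(49) = 20, x(50) = 18.
Since (x(49), x(50)) = (x(1), x(2)) = (20, 18) (two consecutive terms determine the rest), the sequence is periodic with period 48.
So x(692) = x(1 + ((692-1) mod 48)) = x(20) = 1.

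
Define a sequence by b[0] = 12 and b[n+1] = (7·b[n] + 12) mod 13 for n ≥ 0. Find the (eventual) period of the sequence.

b[0] = 12; b[1] = 5; b[2] = 8; b[3] = 3; b[4] = 7; b[5] = 9; b[6] = 10; b[7] = 4; b[8] = 1; b[9] = 6; b[10] = 2; b[11] = 0; b[12] = 12.
The sequence repeats with period 12.

12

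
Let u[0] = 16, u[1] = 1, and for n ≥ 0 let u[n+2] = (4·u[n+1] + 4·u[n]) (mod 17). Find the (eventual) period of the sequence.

u[0] = 16,  u[1] = 1,  u[2] = 0,  u[3] = 4,  u[4] = 16,  u[5] = 12,  u[6] = 10,  u[7] = 3,  u[8] = 1,  u[9] = 16,  u[10] = 0,  u[11] = 13,  u[12] = 1,  u[13] = 5,  u[14] = 7,  u[15] = 14,  u[16] = 16,  u[17] = 1.
Since (u[16], u[17]) = (u[0], u[1]) = (16, 1) (two consecutive terms determine the rest), the sequence is periodic with period 16.

16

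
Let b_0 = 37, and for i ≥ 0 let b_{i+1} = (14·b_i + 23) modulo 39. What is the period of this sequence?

Listing terms: b_0 = 37,  b_1 = 34,  b_2 = 31,  b_3 = 28,  b_4 = 25,  b_5 = 22,  b_6 = 19,  b_7 = 16,  b_8 = 13,  b_9 = 10,  b_{10} = 7,  b_{11} = 4,  b_{12} = 1,  b_{13} = 37.
Since b_{13} = b_0 = 37, the sequence is periodic with period 13.

13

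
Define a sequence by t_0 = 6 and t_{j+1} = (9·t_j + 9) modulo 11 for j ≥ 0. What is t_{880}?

Computing terms: t_0 = 6,  t_1 = 8,  t_2 = 4,  t_3 = 1,  t_4 = 7,  t_5 = 6.
The sequence repeats with period 5.
(880 - 0) mod 5 = 0, so t_{880} = t_0 = 6.

6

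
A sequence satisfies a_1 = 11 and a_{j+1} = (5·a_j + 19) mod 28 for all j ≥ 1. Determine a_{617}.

a_1 = 11; a_2 = 18; a_3 = 25; a_4 = 4; a_5 = 11.
Since a_5 = a_1 = 11, the sequence is periodic with period 4.
So a_{617} = a_{1 + ((617-1) mod 4)} = a_1 = 11.

11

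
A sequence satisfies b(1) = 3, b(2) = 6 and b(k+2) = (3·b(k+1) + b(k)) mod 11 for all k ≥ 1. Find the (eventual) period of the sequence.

8

b(1) = 3,  b(2) = 6,  b(3) = 10,  b(4) = 3,  b(5) = 8,  b(6) = 5,  b(7) = 1,  b(8) = 8,  b(9) = 3,  b(10) = 6.
Since (b(9), b(10)) = (b(1), b(2)) = (3, 6) (two consecutive terms determine the rest), the sequence is periodic with period 8.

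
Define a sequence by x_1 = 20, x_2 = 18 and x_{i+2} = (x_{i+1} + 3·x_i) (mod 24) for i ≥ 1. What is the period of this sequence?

6

Listing terms: x_1 = 20,  x_2 = 18,  x_3 = 6,  x_4 = 12,  x_5 = 6,  x_6 = 18,  x_7 = 12,  x_8 = 18,  x_9 = 6.
Since (x_8, x_9) = (x_2, x_3) = (18, 6) (two consecutive terms determine the rest), the sequence is eventually periodic: after a pre-period of length 1 it cycles with period 6.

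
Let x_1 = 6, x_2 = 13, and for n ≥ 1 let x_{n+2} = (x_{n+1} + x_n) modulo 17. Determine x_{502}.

x_1 = 6, x_2 = 13, x_3 = 2, x_4 = 15, x_5 = 0, x_6 = 15, x_7 = 15, x_8 = 13, x_9 = 11, x_{10} = 7, x_{11} = 1, x_{12} = 8, x_{13} = 9, x_{14} = 0, x_{15} = 9, x_{16} = 9, x_{17} = 1, x_{18} = 10, x_{19} = 11, x_{20} = 4, x_{21} = 15, x_{22} = 2, x_{23} = 0, x_{24} = 2, x_{25} = 2, x_{26} = 4, x_{27} = 6, x_{28} = 10, x_{29} = 16, x_{30} = 9, x_{31} = 8, x_{32} = 0, x_{33} = 8, x_{34} = 8, x_{35} = 16, x_{36} = 7, x_{37} = 6, x_{38} = 13.
The sequence repeats with period 36.
(502 - 1) mod 36 = 33, so x_{502} = x_{34} = 8.

8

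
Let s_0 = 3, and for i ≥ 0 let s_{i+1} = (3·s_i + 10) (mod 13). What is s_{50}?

2

Computing terms: s_0 = 3,  s_1 = 6,  s_2 = 2,  s_3 = 3.
The sequence repeats with period 3.
(50 - 0) mod 3 = 2, so s_{50} = s_2 = 2.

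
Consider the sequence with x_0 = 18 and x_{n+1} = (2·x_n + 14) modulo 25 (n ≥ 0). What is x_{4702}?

x_0 = 18; x_1 = 0; x_2 = 14; x_3 = 17; x_4 = 23; x_5 = 10; x_6 = 9; x_7 = 7; x_8 = 3; x_9 = 20; x_{10} = 4; x_{11} = 22; x_{12} = 8; x_{13} = 5; x_{14} = 24; x_{15} = 12; x_{16} = 13; x_{17} = 15; x_{18} = 19; x_{19} = 2; x_{20} = 18.
Since x_{20} = x_0 = 18, the sequence is periodic with period 20.
(4702 - 0) mod 20 = 2, so x_{4702} = x_2 = 14.

14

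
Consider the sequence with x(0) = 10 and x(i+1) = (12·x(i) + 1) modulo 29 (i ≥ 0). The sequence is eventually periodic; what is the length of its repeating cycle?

4

Listing terms: x(0) = 10,  x(1) = 5,  x(2) = 3,  x(3) = 8,  x(4) = 10.
The sequence repeats with period 4.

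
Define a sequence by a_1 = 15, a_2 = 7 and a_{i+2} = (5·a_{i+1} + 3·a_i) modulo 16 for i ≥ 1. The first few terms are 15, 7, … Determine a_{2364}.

4

Listing terms: a_1 = 15; a_2 = 7; a_3 = 0; a_4 = 5; a_5 = 9; a_6 = 12; a_7 = 7; a_8 = 7; a_9 = 8; a_{10} = 13; a_{11} = 9; a_{12} = 4; a_{13} = 15; a_{14} = 7.
Since (a_{13}, a_{14}) = (a_1, a_2) = (15, 7) (two consecutive terms determine the rest), the sequence is periodic with period 12.
So a_{2364} = a_{1 + ((2364-1) mod 12)} = a_{12} = 4.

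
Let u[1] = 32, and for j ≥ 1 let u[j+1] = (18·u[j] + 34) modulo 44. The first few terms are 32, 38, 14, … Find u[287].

2

u[1] = 32; u[2] = 38; u[3] = 14; u[4] = 22; u[5] = 34; u[6] = 30; u[7] = 2; u[8] = 26; u[9] = 18; u[10] = 6; u[11] = 10; u[12] = 38.
Since u[12] = u[2] = 38, the sequence is eventually periodic: after a pre-period of length 1 it cycles with period 10.
For j ≥ 2, u[j] depends only on (j - 2) mod 10. (287 - 2) mod 10 = 5, so u[287] = u[7] = 2.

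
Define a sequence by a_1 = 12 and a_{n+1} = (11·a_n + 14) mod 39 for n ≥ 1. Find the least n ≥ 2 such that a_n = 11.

a_1 = 12, a_2 = 29, a_3 = 21, a_4 = 11, a_5 = 18, a_6 = 17, a_7 = 6, a_8 = 2, a_9 = 36, a_{10} = 20, a_{11} = 0, a_{12} = 14, a_{13} = 12.
The sequence repeats with period 12.
The value 11 first appears (with n ≥ 2) at a_4.

4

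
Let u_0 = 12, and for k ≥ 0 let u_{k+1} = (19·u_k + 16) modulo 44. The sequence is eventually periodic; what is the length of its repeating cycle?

10

Listing terms: u_0 = 12; u_1 = 24; u_2 = 32; u_3 = 8; u_4 = 36; u_5 = 40; u_6 = 28; u_7 = 20; u_8 = 0; u_9 = 16; u_{10} = 12.
The sequence repeats with period 10.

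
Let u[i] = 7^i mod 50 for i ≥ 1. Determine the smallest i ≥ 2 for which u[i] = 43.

Listing terms: u[1] = 7, u[2] = 49, u[3] = 43, u[4] = 1, u[5] = 7.
The sequence repeats with period 4.
The value 43 first appears (with i ≥ 2) at u[3].

3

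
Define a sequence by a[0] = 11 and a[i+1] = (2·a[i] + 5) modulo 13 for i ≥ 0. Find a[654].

5

a[0] = 11; a[1] = 1; a[2] = 7; a[3] = 6; a[4] = 4; a[5] = 0; a[6] = 5; a[7] = 2; a[8] = 9; a[9] = 10; a[10] = 12; a[11] = 3; a[12] = 11.
The sequence repeats with period 12.
(654 - 0) mod 12 = 6, so a[654] = a[6] = 5.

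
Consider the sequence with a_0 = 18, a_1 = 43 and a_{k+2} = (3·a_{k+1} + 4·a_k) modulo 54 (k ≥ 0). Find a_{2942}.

Computing terms: a_0 = 18, a_1 = 43, a_2 = 39, a_3 = 19, a_4 = 51, a_5 = 13, a_6 = 27, a_7 = 25, a_8 = 21, a_9 = 1, a_{10} = 33, a_{11} = 49, a_{12} = 9, a_{13} = 7, a_{14} = 3, a_{15} = 37, a_{16} = 15, a_{17} = 31, a_{18} = 45, a_{19} = 43, a_{20} = 39.
Since (a_{19}, a_{20}) = (a_1, a_2) = (43, 39) (two consecutive terms determine the rest), the sequence is eventually periodic: after a pre-period of length 1 it cycles with period 18.
For k ≥ 1, a_k depends only on (k - 1) mod 18. (2942 - 1) mod 18 = 7, so a_{2942} = a_8 = 21.

21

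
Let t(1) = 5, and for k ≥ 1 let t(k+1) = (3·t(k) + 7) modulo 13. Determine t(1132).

5

Listing terms: t(1) = 5; t(2) = 9; t(3) = 8; t(4) = 5.
Since t(4) = t(1) = 5, the sequence is periodic with period 3.
So t(1132) = t(1 + ((1132-1) mod 3)) = t(1) = 5.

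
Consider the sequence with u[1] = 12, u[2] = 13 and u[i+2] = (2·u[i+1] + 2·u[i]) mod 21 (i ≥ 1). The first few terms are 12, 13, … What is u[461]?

u[1] = 12, u[2] = 13, u[3] = 8, u[4] = 0, u[5] = 16, u[6] = 11, u[7] = 12, u[8] = 4, u[9] = 11, u[10] = 9, u[11] = 19, u[12] = 14, u[13] = 3, u[14] = 13, u[15] = 11, u[16] = 6, u[17] = 13, u[18] = 17, u[19] = 18, u[20] = 7, u[21] = 8, u[22] = 9, u[23] = 13, u[24] = 2, u[25] = 9, u[26] = 1, u[27] = 20, u[28] = 0, u[29] = 19, u[30] = 17, u[31] = 9, u[32] = 10, u[33] = 17, u[34] = 12, u[35] = 16, u[36] = 14, u[37] = 18, u[38] = 1, u[39] = 17, u[40] = 15, u[41] = 1, u[42] = 11, u[43] = 3, u[44] = 7, u[45] = 20, u[46] = 12, u[47] = 1, u[48] = 5, u[49] = 12, u[50] = 13.
Since (u[49], u[50]) = (u[1], u[2]) = (12, 13) (two consecutive terms determine the rest), the sequence is periodic with period 48.
So u[461] = u[1 + ((461-1) mod 48)] = u[29] = 19.

19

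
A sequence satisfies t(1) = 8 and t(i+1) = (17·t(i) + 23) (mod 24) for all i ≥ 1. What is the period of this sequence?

8

t(1) = 8, t(2) = 15, t(3) = 14, t(4) = 21, t(5) = 20, t(6) = 3, t(7) = 2, t(8) = 9, t(9) = 8.
The sequence repeats with period 8.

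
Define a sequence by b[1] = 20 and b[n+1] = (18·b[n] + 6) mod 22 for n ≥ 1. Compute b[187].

Computing terms: b[1] = 20, b[2] = 14, b[3] = 16, b[4] = 8, b[5] = 18, b[6] = 0, b[7] = 6, b[8] = 4, b[9] = 12, b[10] = 2, b[11] = 20.
Since b[11] = b[1] = 20, the sequence is periodic with period 10.
(187 - 1) mod 10 = 6, so b[187] = b[7] = 6.

6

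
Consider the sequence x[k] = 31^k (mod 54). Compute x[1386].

Listing terms: x[0] = 1,  x[1] = 31,  x[2] = 43,  x[3] = 37,  x[4] = 13,  x[5] = 25,  x[6] = 19,  x[7] = 49,  x[8] = 7,  x[9] = 1.
The sequence repeats with period 9.
(1386 - 0) mod 9 = 0, so x[1386] = x[0] = 1.

1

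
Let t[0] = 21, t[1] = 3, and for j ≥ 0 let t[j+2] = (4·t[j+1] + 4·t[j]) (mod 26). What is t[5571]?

14

Computing terms: t[0] = 21,  t[1] = 3,  t[2] = 18,  t[3] = 6,  t[4] = 18,  t[5] = 18,  t[6] = 14,  t[7] = 24,  t[8] = 22,  t[9] = 2,  t[10] = 18,  t[11] = 2,  t[12] = 2,  t[13] = 16,  t[14] = 20,  t[15] = 14,  t[16] = 6,  t[17] = 2,  t[18] = 6,  t[19] = 6,  t[20] = 22,  t[21] = 8,  t[22] = 16,  t[23] = 18,  t[24] = 6.
Since (t[23], t[24]) = (t[2], t[3]) = (18, 6) (two consecutive terms determine the rest), the sequence is eventually periodic: after a pre-period of length 2 it cycles with period 21.
For j ≥ 2, t[j] depends only on (j - 2) mod 21. (5571 - 2) mod 21 = 4, so t[5571] = t[6] = 14.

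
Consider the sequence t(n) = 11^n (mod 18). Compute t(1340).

13

Computing terms: t(1) = 11, t(2) = 13, t(3) = 17, t(4) = 7, t(5) = 5, t(6) = 1, t(7) = 11.
Since t(7) = t(1) = 11, the sequence is periodic with period 6.
So t(1340) = t(1 + ((1340-1) mod 6)) = t(2) = 13.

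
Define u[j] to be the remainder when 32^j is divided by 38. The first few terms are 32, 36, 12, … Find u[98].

u[1] = 32, u[2] = 36, u[3] = 12, u[4] = 4, u[5] = 14, u[6] = 30, u[7] = 10, u[8] = 16, u[9] = 18, u[10] = 6, u[11] = 2, u[12] = 26, u[13] = 34, u[14] = 24, u[15] = 8, u[16] = 28, u[17] = 22, u[18] = 20, u[19] = 32.
Since u[19] = u[1] = 32, the sequence is periodic with period 18.
So u[98] = u[1 + ((98-1) mod 18)] = u[8] = 16.

16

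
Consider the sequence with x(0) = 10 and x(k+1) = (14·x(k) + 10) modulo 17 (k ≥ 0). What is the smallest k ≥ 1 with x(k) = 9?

We have x(0) = 10; x(1) = 14; x(2) = 2; x(3) = 4; x(4) = 15; x(5) = 16; x(6) = 13; x(7) = 5; x(8) = 12; x(9) = 8; x(10) = 3; x(11) = 1; x(12) = 7; x(13) = 6; x(14) = 9; x(15) = 0; x(16) = 10.
The sequence repeats with period 16.
The value 9 first appears (with k ≥ 1) at x(14).

14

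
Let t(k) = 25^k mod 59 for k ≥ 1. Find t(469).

Listing terms: t(1) = 25,  t(2) = 35,  t(3) = 49,  t(4) = 45,  t(5) = 4,  t(6) = 41,  t(7) = 22,  t(8) = 19,  t(9) = 3,  t(10) = 16,  t(11) = 46,  t(12) = 29,  t(13) = 17,  t(14) = 12,  t(15) = 5,  t(16) = 7,  t(17) = 57,  t(18) = 9,  t(19) = 48,  t(20) = 20,  t(21) = 28,  t(22) = 51,  t(23) = 36,  t(24) = 15,  t(25) = 21,  t(26) = 53,  t(27) = 27,  t(28) = 26,  t(29) = 1,  t(30) = 25.
The sequence repeats with period 29.
(469 - 1) mod 29 = 4, so t(469) = t(5) = 4.

4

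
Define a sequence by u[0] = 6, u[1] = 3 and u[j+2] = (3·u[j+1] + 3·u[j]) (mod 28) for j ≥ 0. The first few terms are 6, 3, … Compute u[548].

27

We have u[0] = 6, u[1] = 3, u[2] = 27, u[3] = 6, u[4] = 15, u[5] = 7, u[6] = 10, u[7] = 23, u[8] = 15, u[9] = 2, u[10] = 23, u[11] = 19, u[12] = 14, u[13] = 15, u[14] = 3, u[15] = 26, u[16] = 3, u[17] = 3, u[18] = 18, u[19] = 7, u[20] = 19, u[21] = 22, u[22] = 11, u[23] = 15, u[24] = 22, u[25] = 27, u[26] = 7, u[27] = 18, u[28] = 19, u[29] = 27, u[30] = 26, u[31] = 19, u[32] = 23, u[33] = 14, u[34] = 27, u[35] = 11, u[36] = 2, u[37] = 11, u[38] = 11, u[39] = 10, u[40] = 7, u[41] = 23, u[42] = 6, u[43] = 3.
The sequence repeats with period 42.
(548 - 0) mod 42 = 2, so u[548] = u[2] = 27.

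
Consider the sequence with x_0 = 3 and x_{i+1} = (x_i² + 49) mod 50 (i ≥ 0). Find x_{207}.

Computing terms: x_0 = 3; x_1 = 8; x_2 = 13; x_3 = 18; x_4 = 23; x_5 = 28; x_6 = 33; x_7 = 38; x_8 = 43; x_9 = 48; x_{10} = 3.
The sequence repeats with period 10.
So x_{207} = x_{0 + ((207-0) mod 10)} = x_7 = 38.

38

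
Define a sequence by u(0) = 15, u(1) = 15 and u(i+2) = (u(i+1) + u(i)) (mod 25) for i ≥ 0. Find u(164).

0

u(0) = 15, u(1) = 15, u(2) = 5, u(3) = 20, u(4) = 0, u(5) = 20, u(6) = 20, u(7) = 15, u(8) = 10, u(9) = 0, u(10) = 10, u(11) = 10, u(12) = 20, u(13) = 5, u(14) = 0, u(15) = 5, u(16) = 5, u(17) = 10, u(18) = 15, u(19) = 0, u(20) = 15, u(21) = 15.
Since (u(20), u(21)) = (u(0), u(1)) = (15, 15) (two consecutive terms determine the rest), the sequence is periodic with period 20.
So u(164) = u(0 + ((164-0) mod 20)) = u(4) = 0.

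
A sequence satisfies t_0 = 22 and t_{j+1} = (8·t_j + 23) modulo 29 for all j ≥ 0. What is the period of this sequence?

28

Listing terms: t_0 = 22, t_1 = 25, t_2 = 20, t_3 = 9, t_4 = 8, t_5 = 0, t_6 = 23, t_7 = 4, t_8 = 26, t_9 = 28, t_{10} = 15, t_{11} = 27, t_{12} = 7, t_{13} = 21, t_{14} = 17, t_{15} = 14, t_{16} = 19, t_{17} = 1, t_{18} = 2, t_{19} = 10, t_{20} = 16, t_{21} = 6, t_{22} = 13, t_{23} = 11, t_{24} = 24, t_{25} = 12, t_{26} = 3, t_{27} = 18, t_{28} = 22.
Since t_{28} = t_0 = 22, the sequence is periodic with period 28.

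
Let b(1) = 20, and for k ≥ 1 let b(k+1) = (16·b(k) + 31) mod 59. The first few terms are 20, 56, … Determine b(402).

16

b(1) = 20, b(2) = 56, b(3) = 42, b(4) = 54, b(5) = 10, b(6) = 14, b(7) = 19, b(8) = 40, b(9) = 22, b(10) = 29, b(11) = 23, b(12) = 45, b(13) = 43, b(14) = 11, b(15) = 30, b(16) = 39, b(17) = 6, b(18) = 9, b(19) = 57, b(20) = 58, b(21) = 15, b(22) = 35, b(23) = 1, b(24) = 47, b(25) = 16, b(26) = 51, b(27) = 21, b(28) = 13, b(29) = 3, b(30) = 20.
The sequence repeats with period 29.
So b(402) = b(1 + ((402-1) mod 29)) = b(25) = 16.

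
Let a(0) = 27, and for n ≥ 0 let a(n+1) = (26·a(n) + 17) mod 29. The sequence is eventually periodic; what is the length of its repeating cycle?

28

Listing terms: a(0) = 27,  a(1) = 23,  a(2) = 6,  a(3) = 28,  a(4) = 20,  a(5) = 15,  a(6) = 1,  a(7) = 14,  a(8) = 4,  a(9) = 5,  a(10) = 2,  a(11) = 11,  a(12) = 13,  a(13) = 7,  a(14) = 25,  a(15) = 0,  a(16) = 17,  a(17) = 24,  a(18) = 3,  a(19) = 8,  a(20) = 22,  a(21) = 9,  a(22) = 19,  a(23) = 18,  a(24) = 21,  a(25) = 12,  a(26) = 10,  a(27) = 16,  a(28) = 27.
The sequence repeats with period 28.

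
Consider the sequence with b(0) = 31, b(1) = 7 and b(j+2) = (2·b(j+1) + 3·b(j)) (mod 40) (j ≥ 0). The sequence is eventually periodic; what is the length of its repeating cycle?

4

b(0) = 31, b(1) = 7, b(2) = 27, b(3) = 35, b(4) = 31, b(5) = 7.
The sequence repeats with period 4.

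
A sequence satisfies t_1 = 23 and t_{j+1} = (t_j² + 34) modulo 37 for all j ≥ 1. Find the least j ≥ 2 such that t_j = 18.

We have t_1 = 23; t_2 = 8; t_3 = 24; t_4 = 18; t_5 = 25; t_6 = 30; t_7 = 9; t_8 = 4; t_9 = 13; t_{10} = 18.
Since t_{10} = t_4 = 18, the sequence is eventually periodic: after a pre-period of length 3 it cycles with period 6.
The value 18 first appears (with j ≥ 2) at t_4.

4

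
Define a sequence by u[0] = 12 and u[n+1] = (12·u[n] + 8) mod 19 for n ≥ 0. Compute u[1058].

Listing terms: u[0] = 12,  u[1] = 0,  u[2] = 8,  u[3] = 9,  u[4] = 2,  u[5] = 13,  u[6] = 12.
The sequence repeats with period 6.
So u[1058] = u[0 + ((1058-0) mod 6)] = u[2] = 8.

8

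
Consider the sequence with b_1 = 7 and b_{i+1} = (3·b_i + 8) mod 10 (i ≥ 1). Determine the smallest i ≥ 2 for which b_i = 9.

We have b_1 = 7,  b_2 = 9,  b_3 = 5,  b_4 = 3,  b_5 = 7.
The sequence repeats with period 4.
The value 9 first appears (with i ≥ 2) at b_2.

2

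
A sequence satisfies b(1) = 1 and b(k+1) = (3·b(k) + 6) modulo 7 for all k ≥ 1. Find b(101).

6

Computing terms: b(1) = 1; b(2) = 2; b(3) = 5; b(4) = 0; b(5) = 6; b(6) = 3; b(7) = 1.
Since b(7) = b(1) = 1, the sequence is periodic with period 6.
(101 - 1) mod 6 = 4, so b(101) = b(5) = 6.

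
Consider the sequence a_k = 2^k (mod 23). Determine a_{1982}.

We have a_1 = 2, a_2 = 4, a_3 = 8, a_4 = 16, a_5 = 9, a_6 = 18, a_7 = 13, a_8 = 3, a_9 = 6, a_{10} = 12, a_{11} = 1, a_{12} = 2.
The sequence repeats with period 11.
(1982 - 1) mod 11 = 1, so a_{1982} = a_2 = 4.

4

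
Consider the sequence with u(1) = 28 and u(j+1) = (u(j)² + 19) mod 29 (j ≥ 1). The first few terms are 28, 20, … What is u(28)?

15

We have u(1) = 28, u(2) = 20, u(3) = 13, u(4) = 14, u(5) = 12, u(6) = 18, u(7) = 24, u(8) = 15, u(9) = 12.
Since u(9) = u(5) = 12, the sequence is eventually periodic: after a pre-period of length 4 it cycles with period 4.
For j ≥ 5, u(j) depends only on (j - 5) mod 4. (28 - 5) mod 4 = 3, so u(28) = u(8) = 15.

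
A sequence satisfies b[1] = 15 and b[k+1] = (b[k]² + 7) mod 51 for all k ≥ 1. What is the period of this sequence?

b[1] = 15,  b[2] = 28,  b[3] = 26,  b[4] = 20,  b[5] = 50,  b[6] = 8,  b[7] = 20.
Since b[7] = b[4] = 20, the sequence is eventually periodic: after a pre-period of length 3 it cycles with period 3.

3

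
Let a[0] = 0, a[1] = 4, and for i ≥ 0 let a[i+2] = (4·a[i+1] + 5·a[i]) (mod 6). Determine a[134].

We have a[0] = 0,  a[1] = 4,  a[2] = 4,  a[3] = 0,  a[4] = 2,  a[5] = 2,  a[6] = 0,  a[7] = 4.
Since (a[6], a[7]) = (a[0], a[1]) = (0, 4) (two consecutive terms determine the rest), the sequence is periodic with period 6.
So a[134] = a[0 + ((134-0) mod 6)] = a[2] = 4.

4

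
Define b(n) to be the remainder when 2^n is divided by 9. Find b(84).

Listing terms: b(1) = 2,  b(2) = 4,  b(3) = 8,  b(4) = 7,  b(5) = 5,  b(6) = 1,  b(7) = 2.
Since b(7) = b(1) = 2, the sequence is periodic with period 6.
So b(84) = b(1 + ((84-1) mod 6)) = b(6) = 1.

1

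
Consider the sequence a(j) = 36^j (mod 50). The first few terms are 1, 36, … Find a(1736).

36

a(0) = 1; a(1) = 36; a(2) = 46; a(3) = 6; a(4) = 16; a(5) = 26; a(6) = 36.
Since a(6) = a(1) = 36, the sequence is eventually periodic: after a pre-period of length 1 it cycles with period 5.
For j ≥ 1, a(j) depends only on (j - 1) mod 5. (1736 - 1) mod 5 = 0, so a(1736) = a(1) = 36.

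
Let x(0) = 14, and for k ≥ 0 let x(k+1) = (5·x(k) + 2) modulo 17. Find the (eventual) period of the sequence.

Computing terms: x(0) = 14,  x(1) = 4,  x(2) = 5,  x(3) = 10,  x(4) = 1,  x(5) = 7,  x(6) = 3,  x(7) = 0,  x(8) = 2,  x(9) = 12,  x(10) = 11,  x(11) = 6,  x(12) = 15,  x(13) = 9,  x(14) = 13,  x(15) = 16,  x(16) = 14.
Since x(16) = x(0) = 14, the sequence is periodic with period 16.

16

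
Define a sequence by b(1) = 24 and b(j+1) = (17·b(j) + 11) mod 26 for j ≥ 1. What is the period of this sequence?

Listing terms: b(1) = 24,  b(2) = 3,  b(3) = 10,  b(4) = 25,  b(5) = 20,  b(6) = 13,  b(7) = 24.
The sequence repeats with period 6.

6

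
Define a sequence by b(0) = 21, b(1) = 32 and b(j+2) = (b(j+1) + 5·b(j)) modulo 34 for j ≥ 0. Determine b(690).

1

We have b(0) = 21, b(1) = 32, b(2) = 1, b(3) = 25, b(4) = 30, b(5) = 19, b(6) = 33, b(7) = 26, b(8) = 21, b(9) = 15, b(10) = 18, b(11) = 25, b(12) = 13, b(13) = 2, b(14) = 33, b(15) = 9, b(16) = 4, b(17) = 15, b(18) = 1, b(19) = 8, b(20) = 13, b(21) = 19, b(22) = 16, b(23) = 9, b(24) = 21, b(25) = 32.
Since (b(24), b(25)) = (b(0), b(1)) = (21, 32) (two consecutive terms determine the rest), the sequence is periodic with period 24.
So b(690) = b(0 + ((690-0) mod 24)) = b(18) = 1.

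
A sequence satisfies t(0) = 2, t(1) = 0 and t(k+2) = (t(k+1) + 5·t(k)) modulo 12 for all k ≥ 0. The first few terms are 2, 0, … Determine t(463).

Listing terms: t(0) = 2,  t(1) = 0,  t(2) = 10,  t(3) = 10,  t(4) = 0,  t(5) = 2,  t(6) = 2,  t(7) = 0.
The sequence repeats with period 6.
(463 - 0) mod 6 = 1, so t(463) = t(1) = 0.

0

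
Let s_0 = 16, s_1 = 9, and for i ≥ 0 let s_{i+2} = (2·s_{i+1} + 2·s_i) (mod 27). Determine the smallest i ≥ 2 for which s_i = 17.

We have s_0 = 16; s_1 = 9; s_2 = 23; s_3 = 10; s_4 = 12; s_5 = 17; s_6 = 4; s_7 = 15; s_8 = 11; s_9 = 25; s_{10} = 18; s_{11} = 5; s_{12} = 19; s_{13} = 21; s_{14} = 26; s_{15} = 13; s_{16} = 24; s_{17} = 20; s_{18} = 7; s_{19} = 0; s_{20} = 14; s_{21} = 1; s_{22} = 3; s_{23} = 8; s_{24} = 22; s_{25} = 6; s_{26} = 2; s_{27} = 16; s_{28} = 9.
Since (s_{27}, s_{28}) = (s_0, s_1) = (16, 9) (two consecutive terms determine the rest), the sequence is periodic with period 27.
The value 17 first appears (with i ≥ 2) at s_5.

5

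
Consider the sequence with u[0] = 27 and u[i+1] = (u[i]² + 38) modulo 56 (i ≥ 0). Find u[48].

Computing terms: u[0] = 27,  u[1] = 39,  u[2] = 47,  u[3] = 7,  u[4] = 31,  u[5] = 47.
Since u[5] = u[2] = 47, the sequence is eventually periodic: after a pre-period of length 2 it cycles with period 3.
For i ≥ 2, u[i] depends only on (i - 2) mod 3. (48 - 2) mod 3 = 1, so u[48] = u[3] = 7.

7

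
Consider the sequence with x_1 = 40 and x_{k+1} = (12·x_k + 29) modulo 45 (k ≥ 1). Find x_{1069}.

35

Computing terms: x_1 = 40,  x_2 = 14,  x_3 = 17,  x_4 = 8,  x_5 = 35,  x_6 = 44,  x_7 = 17.
Since x_7 = x_3 = 17, the sequence is eventually periodic: after a pre-period of length 2 it cycles with period 4.
For k ≥ 3, x_k depends only on (k - 3) mod 4. (1069 - 3) mod 4 = 2, so x_{1069} = x_5 = 35.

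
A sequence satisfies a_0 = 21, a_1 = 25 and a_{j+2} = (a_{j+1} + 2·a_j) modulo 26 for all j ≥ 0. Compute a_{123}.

We have a_0 = 21,  a_1 = 25,  a_2 = 15,  a_3 = 13,  a_4 = 17,  a_5 = 17,  a_6 = 25,  a_7 = 7,  a_8 = 5,  a_9 = 19,  a_{10} = 3,  a_{11} = 15,  a_{12} = 21,  a_{13} = 25.
The sequence repeats with period 12.
So a_{123} = a_{0 + ((123-0) mod 12)} = a_3 = 13.

13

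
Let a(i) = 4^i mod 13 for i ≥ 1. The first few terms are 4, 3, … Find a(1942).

We have a(1) = 4; a(2) = 3; a(3) = 12; a(4) = 9; a(5) = 10; a(6) = 1; a(7) = 4.
Since a(7) = a(1) = 4, the sequence is periodic with period 6.
(1942 - 1) mod 6 = 3, so a(1942) = a(4) = 9.

9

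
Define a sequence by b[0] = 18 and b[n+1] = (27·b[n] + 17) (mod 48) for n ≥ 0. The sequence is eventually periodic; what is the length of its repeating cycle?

8

b[0] = 18,  b[1] = 23,  b[2] = 14,  b[3] = 11,  b[4] = 26,  b[5] = 47,  b[6] = 38,  b[7] = 35,  b[8] = 2,  b[9] = 23.
Since b[9] = b[1] = 23, the sequence is eventually periodic: after a pre-period of length 1 it cycles with period 8.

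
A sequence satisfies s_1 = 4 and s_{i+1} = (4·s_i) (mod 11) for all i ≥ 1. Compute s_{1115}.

1

Listing terms: s_1 = 4,  s_2 = 5,  s_3 = 9,  s_4 = 3,  s_5 = 1,  s_6 = 4.
The sequence repeats with period 5.
(1115 - 1) mod 5 = 4, so s_{1115} = s_5 = 1.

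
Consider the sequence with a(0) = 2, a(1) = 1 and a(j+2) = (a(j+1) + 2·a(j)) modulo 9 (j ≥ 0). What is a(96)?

a(0) = 2; a(1) = 1; a(2) = 5; a(3) = 7; a(4) = 8; a(5) = 4; a(6) = 2; a(7) = 1.
Since (a(6), a(7)) = (a(0), a(1)) = (2, 1) (two consecutive terms determine the rest), the sequence is periodic with period 6.
(96 - 0) mod 6 = 0, so a(96) = a(0) = 2.

2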